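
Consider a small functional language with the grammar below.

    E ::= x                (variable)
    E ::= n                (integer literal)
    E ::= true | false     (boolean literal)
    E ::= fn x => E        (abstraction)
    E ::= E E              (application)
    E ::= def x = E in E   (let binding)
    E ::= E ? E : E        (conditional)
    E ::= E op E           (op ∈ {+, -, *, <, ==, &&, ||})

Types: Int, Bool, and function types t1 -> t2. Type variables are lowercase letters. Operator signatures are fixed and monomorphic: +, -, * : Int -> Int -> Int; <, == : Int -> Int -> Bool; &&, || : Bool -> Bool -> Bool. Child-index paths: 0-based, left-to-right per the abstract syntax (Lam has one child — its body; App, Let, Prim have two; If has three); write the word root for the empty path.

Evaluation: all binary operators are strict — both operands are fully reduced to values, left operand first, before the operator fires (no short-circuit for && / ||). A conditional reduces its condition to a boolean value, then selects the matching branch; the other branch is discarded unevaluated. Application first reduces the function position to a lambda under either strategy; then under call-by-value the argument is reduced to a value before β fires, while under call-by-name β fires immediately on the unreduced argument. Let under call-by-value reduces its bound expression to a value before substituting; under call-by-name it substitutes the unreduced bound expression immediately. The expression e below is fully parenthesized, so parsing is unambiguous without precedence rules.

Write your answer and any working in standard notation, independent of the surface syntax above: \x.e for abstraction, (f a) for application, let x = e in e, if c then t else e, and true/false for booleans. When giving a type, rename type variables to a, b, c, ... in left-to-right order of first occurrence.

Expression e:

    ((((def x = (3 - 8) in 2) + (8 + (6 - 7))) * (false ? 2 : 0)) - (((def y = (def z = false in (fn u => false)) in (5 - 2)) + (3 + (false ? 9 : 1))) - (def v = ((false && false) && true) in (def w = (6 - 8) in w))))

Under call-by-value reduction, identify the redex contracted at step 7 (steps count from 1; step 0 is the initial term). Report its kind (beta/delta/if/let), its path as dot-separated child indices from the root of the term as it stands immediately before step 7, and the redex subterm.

Derivation:
step 0: ((((let x = (3 - 8) in 2) + (8 + (6 - 7))) * (if false then 2 else 0)) - (((let y = (let z = false in (\u.false)) in (5 - 2)) + (3 + (if false then 9 else 1))) - (let v = ((false && false) && true) in (let w = (6 - 8) in w))))
step 1: [delta@0.0.0.0] ((((let x = -5 in 2) + (8 + (6 - 7))) * (if false then 2 else 0)) - (((let y = (let z = false in (\u.false)) in (5 - 2)) + (3 + (if false then 9 else 1))) - (let v = ((false && false) && true) in (let w = (6 - 8) in w))))
step 2: [let@0.0.0] (((2 + (8 + (6 - 7))) * (if false then 2 else 0)) - (((let y = (let z = false in (\u.false)) in (5 - 2)) + (3 + (if false then 9 else 1))) - (let v = ((false && false) && true) in (let w = (6 - 8) in w))))
step 3: [delta@0.0.1.1] (((2 + (8 + -1)) * (if false then 2 else 0)) - (((let y = (let z = false in (\u.false)) in (5 - 2)) + (3 + (if false then 9 else 1))) - (let v = ((false && false) && true) in (let w = (6 - 8) in w))))
step 4: [delta@0.0.1] (((2 + 7) * (if false then 2 else 0)) - (((let y = (let z = false in (\u.false)) in (5 - 2)) + (3 + (if false then 9 else 1))) - (let v = ((false && false) && true) in (let w = (6 - 8) in w))))
step 5: [delta@0.0] ((9 * (if false then 2 else 0)) - (((let y = (let z = false in (\u.false)) in (5 - 2)) + (3 + (if false then 9 else 1))) - (let v = ((false && false) && true) in (let w = (6 - 8) in w))))
step 6: [if@0.1] ((9 * 0) - (((let y = (let z = false in (\u.false)) in (5 - 2)) + (3 + (if false then 9 else 1))) - (let v = ((false && false) && true) in (let w = (6 - 8) in w))))
step 7: [delta@0] (0 - (((let y = (let z = false in (\u.false)) in (5 - 2)) + (3 + (if false then 9 else 1))) - (let v = ((false && false) && true) in (let w = (6 - 8) in w))))

Answer: delta at 0 : (9 * 0)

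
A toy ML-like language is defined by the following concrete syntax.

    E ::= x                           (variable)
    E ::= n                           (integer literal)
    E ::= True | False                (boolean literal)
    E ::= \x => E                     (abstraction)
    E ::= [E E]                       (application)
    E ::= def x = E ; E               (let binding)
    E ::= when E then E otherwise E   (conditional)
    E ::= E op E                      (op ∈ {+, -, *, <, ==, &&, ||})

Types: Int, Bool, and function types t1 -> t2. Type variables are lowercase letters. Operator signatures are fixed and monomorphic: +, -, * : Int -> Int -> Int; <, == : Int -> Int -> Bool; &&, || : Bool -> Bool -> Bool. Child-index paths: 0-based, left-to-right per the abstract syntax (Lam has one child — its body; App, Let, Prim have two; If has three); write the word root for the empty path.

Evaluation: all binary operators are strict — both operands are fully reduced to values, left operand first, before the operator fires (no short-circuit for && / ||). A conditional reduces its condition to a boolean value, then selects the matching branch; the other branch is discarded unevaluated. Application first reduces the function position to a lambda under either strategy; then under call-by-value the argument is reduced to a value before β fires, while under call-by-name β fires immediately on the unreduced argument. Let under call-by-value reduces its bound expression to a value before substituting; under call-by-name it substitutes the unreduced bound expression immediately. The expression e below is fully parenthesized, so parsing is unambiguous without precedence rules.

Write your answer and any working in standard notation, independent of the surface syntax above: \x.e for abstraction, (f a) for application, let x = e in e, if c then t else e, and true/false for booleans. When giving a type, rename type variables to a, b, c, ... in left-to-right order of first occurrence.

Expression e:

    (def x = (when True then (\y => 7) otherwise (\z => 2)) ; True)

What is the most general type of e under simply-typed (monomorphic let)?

Answer: Bool

Trace:
  unify Bool ~ Bool
\y._ : a -> Int
\z._ : b -> Int
  unify a -> Int ~ b -> Int
  unify a ~ b
  unify Int ~ Int
let x : b -> Int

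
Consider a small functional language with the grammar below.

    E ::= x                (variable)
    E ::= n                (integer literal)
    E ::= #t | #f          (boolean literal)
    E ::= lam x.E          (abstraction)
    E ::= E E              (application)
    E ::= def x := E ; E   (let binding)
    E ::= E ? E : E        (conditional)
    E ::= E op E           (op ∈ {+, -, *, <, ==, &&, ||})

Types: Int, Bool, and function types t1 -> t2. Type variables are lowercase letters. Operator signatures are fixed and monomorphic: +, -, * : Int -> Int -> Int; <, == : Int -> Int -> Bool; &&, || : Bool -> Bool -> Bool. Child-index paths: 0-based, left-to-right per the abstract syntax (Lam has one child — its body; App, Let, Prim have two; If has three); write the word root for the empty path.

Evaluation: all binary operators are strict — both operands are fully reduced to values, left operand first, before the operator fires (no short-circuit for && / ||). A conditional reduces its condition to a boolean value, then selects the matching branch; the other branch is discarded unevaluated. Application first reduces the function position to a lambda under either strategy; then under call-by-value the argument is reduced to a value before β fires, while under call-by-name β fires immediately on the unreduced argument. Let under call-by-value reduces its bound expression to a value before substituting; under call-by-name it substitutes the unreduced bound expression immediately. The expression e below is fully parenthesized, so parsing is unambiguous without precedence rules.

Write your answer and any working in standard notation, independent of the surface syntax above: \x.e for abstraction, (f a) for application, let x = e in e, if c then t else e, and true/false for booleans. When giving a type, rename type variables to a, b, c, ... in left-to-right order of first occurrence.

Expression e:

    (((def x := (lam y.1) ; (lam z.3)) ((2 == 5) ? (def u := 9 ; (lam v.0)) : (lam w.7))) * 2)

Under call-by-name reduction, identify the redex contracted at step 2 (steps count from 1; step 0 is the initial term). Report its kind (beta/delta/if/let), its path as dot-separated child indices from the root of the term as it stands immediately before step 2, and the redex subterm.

Working:
step 0: (((let x = (\y.1) in (\z.3)) (if (2 == 5) then (let u = 9 in (\v.0)) else (\w.7))) * 2)
step 1: [let@0.0] (((\z.3) (if (2 == 5) then (let u = 9 in (\v.0)) else (\w.7))) * 2)
step 2: [beta@0] (3 * 2)

Answer: beta at 0 : ((\z.3) (if (2 == 5) then (let u = 9 in (\v.0)) else (\w.7)))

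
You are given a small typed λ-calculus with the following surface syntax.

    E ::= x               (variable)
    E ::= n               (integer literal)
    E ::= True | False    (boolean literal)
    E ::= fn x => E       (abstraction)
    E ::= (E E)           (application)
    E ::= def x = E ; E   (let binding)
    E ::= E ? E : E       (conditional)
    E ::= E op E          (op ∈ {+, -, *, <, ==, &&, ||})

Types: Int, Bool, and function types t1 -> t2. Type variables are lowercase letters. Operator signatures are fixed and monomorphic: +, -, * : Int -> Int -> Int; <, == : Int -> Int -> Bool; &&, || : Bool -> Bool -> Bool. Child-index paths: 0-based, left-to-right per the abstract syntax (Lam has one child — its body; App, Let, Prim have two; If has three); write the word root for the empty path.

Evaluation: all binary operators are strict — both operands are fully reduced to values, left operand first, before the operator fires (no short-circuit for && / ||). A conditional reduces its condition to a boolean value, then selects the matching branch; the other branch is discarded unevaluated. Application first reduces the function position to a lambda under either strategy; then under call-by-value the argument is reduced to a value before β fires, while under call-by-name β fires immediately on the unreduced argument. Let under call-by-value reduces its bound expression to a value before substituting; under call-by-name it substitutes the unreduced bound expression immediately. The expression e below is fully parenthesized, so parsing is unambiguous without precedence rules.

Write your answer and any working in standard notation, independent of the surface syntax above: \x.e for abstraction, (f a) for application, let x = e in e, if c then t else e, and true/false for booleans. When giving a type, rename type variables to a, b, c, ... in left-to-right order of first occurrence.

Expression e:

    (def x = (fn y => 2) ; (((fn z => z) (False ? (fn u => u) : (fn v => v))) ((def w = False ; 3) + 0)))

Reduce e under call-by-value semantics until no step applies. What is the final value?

Working:
step 0: (let x = (\y.2) in (((\z.z) (if false then (\u.u) else (\v.v))) ((let w = false in 3) + 0)))
step 1: [let@root] (((\z.z) (if false then (\u.u) else (\v.v))) ((let w = false in 3) + 0))
step 2: [if@0.1] (((\z.z) (\v.v)) ((let w = false in 3) + 0))
step 3: [beta@0] ((\v.v) ((let w = false in 3) + 0))
step 4: [let@1.0] ((\v.v) (3 + 0))
step 5: [delta@1] ((\v.v) 3)
step 6: [beta@root] 3

Answer: 3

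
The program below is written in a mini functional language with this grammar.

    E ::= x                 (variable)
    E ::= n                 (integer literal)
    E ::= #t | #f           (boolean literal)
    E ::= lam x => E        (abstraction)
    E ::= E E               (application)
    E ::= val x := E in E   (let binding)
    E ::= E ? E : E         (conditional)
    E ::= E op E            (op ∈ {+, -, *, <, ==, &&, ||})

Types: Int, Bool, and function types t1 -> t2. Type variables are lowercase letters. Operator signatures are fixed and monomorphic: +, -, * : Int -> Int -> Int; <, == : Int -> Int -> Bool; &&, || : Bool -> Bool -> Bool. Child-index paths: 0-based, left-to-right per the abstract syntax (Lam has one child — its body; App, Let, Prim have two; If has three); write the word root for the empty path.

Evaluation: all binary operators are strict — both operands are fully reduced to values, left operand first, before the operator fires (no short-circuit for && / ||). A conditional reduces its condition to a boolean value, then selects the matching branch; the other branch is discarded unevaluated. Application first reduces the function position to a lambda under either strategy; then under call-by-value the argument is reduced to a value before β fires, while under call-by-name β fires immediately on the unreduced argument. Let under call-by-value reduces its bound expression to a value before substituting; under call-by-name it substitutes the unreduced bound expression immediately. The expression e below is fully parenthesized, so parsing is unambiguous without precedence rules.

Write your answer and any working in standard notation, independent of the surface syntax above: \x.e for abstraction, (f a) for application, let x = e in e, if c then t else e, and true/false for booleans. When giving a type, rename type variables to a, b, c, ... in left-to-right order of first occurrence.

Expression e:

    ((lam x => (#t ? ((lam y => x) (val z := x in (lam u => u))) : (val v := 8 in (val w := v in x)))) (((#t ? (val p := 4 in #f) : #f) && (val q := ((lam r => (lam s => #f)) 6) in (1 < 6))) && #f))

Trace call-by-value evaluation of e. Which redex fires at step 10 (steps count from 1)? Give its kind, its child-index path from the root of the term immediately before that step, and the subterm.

Working:
step 0: ((\x.(if true then ((\y.x) (let z = x in (\u.u))) else (let v = 8 in (let w = v in x)))) (((if true then (let p = 4 in false) else false) && (let q = ((\r.(\s.false)) 6) in (1 < 6))) && false))
step 1: [if@1.0.0] ((\x.(if true then ((\y.x) (let z = x in (\u.u))) else (let v = 8 in (let w = v in x)))) (((let p = 4 in false) && (let q = ((\r.(\s.false)) 6) in (1 < 6))) && false))
step 2: [let@1.0.0] ((\x.(if true then ((\y.x) (let z = x in (\u.u))) else (let v = 8 in (let w = v in x)))) ((false && (let q = ((\r.(\s.false)) 6) in (1 < 6))) && false))
step 3: [beta@1.0.1.0] ((\x.(if true then ((\y.x) (let z = x in (\u.u))) else (let v = 8 in (let w = v in x)))) ((false && (let q = (\s.false) in (1 < 6))) && false))
step 4: [let@1.0.1] ((\x.(if true then ((\y.x) (let z = x in (\u.u))) else (let v = 8 in (let w = v in x)))) ((false && (1 < 6)) && false))
step 5: [delta@1.0.1] ((\x.(if true then ((\y.x) (let z = x in (\u.u))) else (let v = 8 in (let w = v in x)))) ((false && true) && false))
step 6: [delta@1.0] ((\x.(if true then ((\y.x) (let z = x in (\u.u))) else (let v = 8 in (let w = v in x)))) (false && false))
step 7: [delta@1] ((\x.(if true then ((\y.x) (let z = x in (\u.u))) else (let v = 8 in (let w = v in x)))) false)
step 8: [beta@root] (if true then ((\y.false) (let z = false in (\u.u))) else (let v = 8 in (let w = v in false)))
step 9: [if@root] ((\y.false) (let z = false in (\u.u)))
step 10: [let@1] ((\y.false) (\u.u))

Answer: let at 1 : (let z = false in (\u.u))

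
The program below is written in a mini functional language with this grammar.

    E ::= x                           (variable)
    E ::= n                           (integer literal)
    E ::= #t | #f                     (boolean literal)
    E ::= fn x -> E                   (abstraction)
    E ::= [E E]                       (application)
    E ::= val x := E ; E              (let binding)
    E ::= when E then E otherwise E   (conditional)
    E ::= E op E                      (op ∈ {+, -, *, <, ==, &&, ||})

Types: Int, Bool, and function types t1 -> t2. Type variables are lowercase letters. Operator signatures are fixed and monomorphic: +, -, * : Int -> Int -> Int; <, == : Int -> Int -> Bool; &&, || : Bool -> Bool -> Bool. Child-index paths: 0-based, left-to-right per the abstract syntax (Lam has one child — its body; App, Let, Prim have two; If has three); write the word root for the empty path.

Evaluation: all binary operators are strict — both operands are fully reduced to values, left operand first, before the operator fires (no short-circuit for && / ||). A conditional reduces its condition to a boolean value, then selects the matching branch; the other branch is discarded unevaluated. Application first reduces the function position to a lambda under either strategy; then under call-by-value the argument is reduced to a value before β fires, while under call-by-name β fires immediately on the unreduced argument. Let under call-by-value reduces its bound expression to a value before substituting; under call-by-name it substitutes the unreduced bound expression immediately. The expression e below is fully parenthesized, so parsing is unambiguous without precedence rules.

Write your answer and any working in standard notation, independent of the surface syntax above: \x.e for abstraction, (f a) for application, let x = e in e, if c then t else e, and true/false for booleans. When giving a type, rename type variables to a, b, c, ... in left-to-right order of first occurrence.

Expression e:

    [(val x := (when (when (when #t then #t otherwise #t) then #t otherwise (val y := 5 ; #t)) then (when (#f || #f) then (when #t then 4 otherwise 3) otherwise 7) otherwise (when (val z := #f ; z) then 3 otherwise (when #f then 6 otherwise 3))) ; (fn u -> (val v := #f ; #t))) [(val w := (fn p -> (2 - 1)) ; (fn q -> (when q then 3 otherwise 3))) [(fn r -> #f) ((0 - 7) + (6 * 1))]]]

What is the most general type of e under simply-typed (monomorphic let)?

Derivation:
  unify Bool ~ Bool
  unify Bool ~ Bool
  unify Bool ~ Bool
let y : Int
  unify Bool ~ Bool
  unify Bool ~ Bool
  unify Bool ~ Bool
  unify Bool ~ Bool
  unify Bool ~ Bool
  unify Bool ~ Bool
  unify Int ~ Int
  unify Int ~ Int
let z : Bool
z : Bool
  unify Bool ~ Bool
  unify Bool ~ Bool
  unify Int ~ Int
  unify Int ~ Int
  unify Int ~ Int
let x : Int
let v : Bool
\u._ : a -> Bool
  unify Int ~ Int
  unify Int ~ Int
\p._ : b -> Int
let w : b -> Int
q : c
  unify c ~ Bool
  unify Int ~ Int
\q._ : Bool -> Int
\r._ : d -> Bool
  unify Int ~ Int
  unify Int ~ Int
  unify Int ~ Int
  unify Int ~ Int
  unify Int ~ Int
  unify Int ~ Int
  unify d -> Bool ~ Int -> e
  unify d ~ Int
  unify Bool ~ e
_ _ : Bool
  unify Bool -> Int ~ Bool -> f
  unify Bool ~ Bool
  unify Int ~ f
_ _ : Int
  unify a -> Bool ~ Int -> g
  unify a ~ Int
  unify Bool ~ g
_ _ : Bool

Answer: Bool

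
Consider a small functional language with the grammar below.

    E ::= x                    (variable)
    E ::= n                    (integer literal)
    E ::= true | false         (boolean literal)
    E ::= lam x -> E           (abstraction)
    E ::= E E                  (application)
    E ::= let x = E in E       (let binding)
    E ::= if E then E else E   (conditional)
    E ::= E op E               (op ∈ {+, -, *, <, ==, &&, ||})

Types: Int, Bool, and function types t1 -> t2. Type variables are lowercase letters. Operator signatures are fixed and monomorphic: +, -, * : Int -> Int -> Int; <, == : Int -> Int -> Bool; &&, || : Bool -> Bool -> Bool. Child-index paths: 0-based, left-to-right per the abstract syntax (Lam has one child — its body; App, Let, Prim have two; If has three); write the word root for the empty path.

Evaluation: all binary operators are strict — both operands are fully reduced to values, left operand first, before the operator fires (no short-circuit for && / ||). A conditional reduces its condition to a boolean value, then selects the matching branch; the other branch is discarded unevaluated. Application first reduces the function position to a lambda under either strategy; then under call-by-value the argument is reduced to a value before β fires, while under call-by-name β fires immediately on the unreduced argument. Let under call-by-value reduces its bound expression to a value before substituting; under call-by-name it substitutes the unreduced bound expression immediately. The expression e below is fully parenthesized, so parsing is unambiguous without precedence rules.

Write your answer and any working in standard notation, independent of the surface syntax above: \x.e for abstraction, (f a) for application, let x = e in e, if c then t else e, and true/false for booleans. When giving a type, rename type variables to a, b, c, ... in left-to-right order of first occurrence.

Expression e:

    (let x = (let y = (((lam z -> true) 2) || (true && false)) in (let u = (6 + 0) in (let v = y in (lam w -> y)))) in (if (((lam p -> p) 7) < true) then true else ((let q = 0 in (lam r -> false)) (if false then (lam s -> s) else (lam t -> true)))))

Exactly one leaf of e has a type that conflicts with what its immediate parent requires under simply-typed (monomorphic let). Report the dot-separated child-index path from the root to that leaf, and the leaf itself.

Answer: 1.0.1 : true

Trace:
\z._ : a -> Bool
  unify a -> Bool ~ Int -> b
  unify a ~ Int
  unify Bool ~ b
_ _ : Bool
  unify Bool ~ Bool
  unify Bool ~ Bool
  unify Bool ~ Bool
  unify Bool ~ Bool
let y : Bool
  unify Int ~ Int
  unify Int ~ Int
let u : Int
y : Bool
let v : Bool
y : Bool
\w._ : c -> Bool
let x : c -> Bool
p : d
\p._ : d -> d
  unify d -> d ~ Int -> e
  unify d ~ Int
  unify Int ~ e
_ _ : Int
  unify Int ~ Int
  unify Bool ~ Int
  FAIL: mismatch Bool ~ Int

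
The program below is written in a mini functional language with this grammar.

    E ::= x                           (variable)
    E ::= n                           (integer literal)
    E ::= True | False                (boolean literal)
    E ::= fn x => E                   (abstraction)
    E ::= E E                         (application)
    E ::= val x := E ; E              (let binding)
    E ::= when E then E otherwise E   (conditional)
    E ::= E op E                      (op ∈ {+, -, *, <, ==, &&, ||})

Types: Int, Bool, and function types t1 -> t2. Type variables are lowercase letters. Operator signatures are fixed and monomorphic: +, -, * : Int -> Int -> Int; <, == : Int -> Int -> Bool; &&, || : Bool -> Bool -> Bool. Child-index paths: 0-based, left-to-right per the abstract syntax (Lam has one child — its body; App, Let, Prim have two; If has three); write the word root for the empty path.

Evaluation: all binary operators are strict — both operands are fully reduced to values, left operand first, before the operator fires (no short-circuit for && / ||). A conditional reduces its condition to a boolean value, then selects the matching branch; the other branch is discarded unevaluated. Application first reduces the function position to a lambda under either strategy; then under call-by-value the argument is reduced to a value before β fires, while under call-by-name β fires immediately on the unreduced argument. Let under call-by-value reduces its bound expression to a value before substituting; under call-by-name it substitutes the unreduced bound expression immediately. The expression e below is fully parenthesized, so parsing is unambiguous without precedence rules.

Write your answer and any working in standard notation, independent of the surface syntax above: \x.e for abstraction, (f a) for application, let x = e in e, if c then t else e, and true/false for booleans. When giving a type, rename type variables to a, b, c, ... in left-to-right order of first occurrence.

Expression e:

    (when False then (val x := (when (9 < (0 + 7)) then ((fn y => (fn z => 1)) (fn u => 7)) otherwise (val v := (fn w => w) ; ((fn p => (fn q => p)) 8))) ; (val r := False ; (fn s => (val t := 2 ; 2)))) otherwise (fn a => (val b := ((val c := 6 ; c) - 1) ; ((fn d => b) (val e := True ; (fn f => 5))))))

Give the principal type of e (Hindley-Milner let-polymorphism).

Derivation:
  unify Bool ~ Bool
  unify Int ~ Int
  unify Int ~ Int
  unify Int ~ Int
  unify Int ~ Int
  unify Bool ~ Bool
\z._ : b -> Int
\y._ : a -> b -> Int
\u._ : c -> Int
  unify a -> b -> Int ~ (c -> Int) -> d
  unify a ~ c -> Int
  unify b -> Int ~ d
_ _ : b -> Int
w : e
\w._ : e -> e
let v : forall. e -> e
p : f
\q._ : g -> f
\p._ : f -> g -> f
  unify f -> g -> f ~ Int -> h
  unify f ~ Int
  unify g -> Int ~ h
_ _ : g -> Int
  unify b -> Int ~ g -> Int
  unify b ~ g
  unify Int ~ Int
let x : forall. g -> Int
let r : Bool
let t : Int
\s._ : i -> Int
let c : Int
c : Int
  unify Int ~ Int
  unify Int ~ Int
let b : Int
b : Int
\d._ : k -> Int
let e : Bool
\f._ : l -> Int
  unify k -> Int ~ (l -> Int) -> m
  unify k ~ l -> Int
  unify Int ~ m
_ _ : Int
\a._ : j -> Int
  unify i -> Int ~ j -> Int
  unify i ~ j
  unify Int ~ Int

Answer: a -> Int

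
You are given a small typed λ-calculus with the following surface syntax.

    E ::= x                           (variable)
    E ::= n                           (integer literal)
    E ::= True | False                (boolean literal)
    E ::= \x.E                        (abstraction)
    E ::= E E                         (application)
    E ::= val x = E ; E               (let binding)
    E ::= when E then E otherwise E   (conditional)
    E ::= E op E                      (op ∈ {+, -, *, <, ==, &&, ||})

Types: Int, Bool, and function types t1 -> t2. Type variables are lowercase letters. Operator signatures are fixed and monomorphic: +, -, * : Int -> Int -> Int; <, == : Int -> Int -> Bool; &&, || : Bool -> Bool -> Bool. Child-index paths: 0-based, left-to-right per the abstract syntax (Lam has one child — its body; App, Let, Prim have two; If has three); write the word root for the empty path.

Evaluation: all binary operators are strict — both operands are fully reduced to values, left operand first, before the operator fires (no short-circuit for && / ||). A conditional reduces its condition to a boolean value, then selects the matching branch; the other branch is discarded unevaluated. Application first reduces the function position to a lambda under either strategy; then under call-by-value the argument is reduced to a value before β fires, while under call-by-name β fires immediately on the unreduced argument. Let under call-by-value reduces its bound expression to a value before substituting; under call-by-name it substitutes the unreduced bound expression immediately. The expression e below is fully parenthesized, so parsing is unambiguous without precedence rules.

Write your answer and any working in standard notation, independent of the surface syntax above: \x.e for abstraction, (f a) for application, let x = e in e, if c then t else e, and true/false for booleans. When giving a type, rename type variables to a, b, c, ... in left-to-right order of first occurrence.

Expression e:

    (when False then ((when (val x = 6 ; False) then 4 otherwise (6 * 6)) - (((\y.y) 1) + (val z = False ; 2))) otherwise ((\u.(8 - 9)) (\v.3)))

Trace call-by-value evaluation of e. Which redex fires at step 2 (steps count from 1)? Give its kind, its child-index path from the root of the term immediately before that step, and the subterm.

Answer: beta at root : ((\u.(8 - 9)) (\v.3))

Derivation:
step 0: (if false then ((if (let x = 6 in false) then 4 else (6 * 6)) - (((\y.y) 1) + (let z = false in 2))) else ((\u.(8 - 9)) (\v.3)))
step 1: [if@root] ((\u.(8 - 9)) (\v.3))
step 2: [beta@root] (8 - 9)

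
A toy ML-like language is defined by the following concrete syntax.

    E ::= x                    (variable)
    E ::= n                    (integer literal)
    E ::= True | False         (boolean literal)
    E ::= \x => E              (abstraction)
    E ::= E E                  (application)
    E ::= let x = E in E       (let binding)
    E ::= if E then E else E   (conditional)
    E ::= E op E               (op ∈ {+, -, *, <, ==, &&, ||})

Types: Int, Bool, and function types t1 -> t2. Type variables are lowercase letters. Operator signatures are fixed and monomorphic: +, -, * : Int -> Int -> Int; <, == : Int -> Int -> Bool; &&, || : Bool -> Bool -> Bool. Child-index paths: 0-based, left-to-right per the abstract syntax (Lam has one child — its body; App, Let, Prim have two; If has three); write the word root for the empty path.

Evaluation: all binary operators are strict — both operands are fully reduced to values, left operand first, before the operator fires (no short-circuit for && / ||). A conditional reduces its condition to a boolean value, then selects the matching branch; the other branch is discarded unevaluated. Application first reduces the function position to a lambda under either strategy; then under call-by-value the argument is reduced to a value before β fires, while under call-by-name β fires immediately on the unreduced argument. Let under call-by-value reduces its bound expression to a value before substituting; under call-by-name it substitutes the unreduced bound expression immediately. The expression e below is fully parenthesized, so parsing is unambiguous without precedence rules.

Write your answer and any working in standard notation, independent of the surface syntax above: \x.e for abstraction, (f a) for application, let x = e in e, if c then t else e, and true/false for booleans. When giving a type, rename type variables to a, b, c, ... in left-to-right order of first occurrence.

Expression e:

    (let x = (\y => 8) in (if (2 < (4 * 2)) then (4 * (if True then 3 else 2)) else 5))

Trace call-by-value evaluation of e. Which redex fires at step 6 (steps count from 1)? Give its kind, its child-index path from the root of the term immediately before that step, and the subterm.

Answer: delta at root : (4 * 3)

Working:
step 0: (let x = (\y.8) in (if (2 < (4 * 2)) then (4 * (if true then 3 else 2)) else 5))
step 1: [let@root] (if (2 < (4 * 2)) then (4 * (if true then 3 else 2)) else 5)
step 2: [delta@0.1] (if (2 < 8) then (4 * (if true then 3 else 2)) else 5)
step 3: [delta@0] (if true then (4 * (if true then 3 else 2)) else 5)
step 4: [if@root] (4 * (if true then 3 else 2))
step 5: [if@1] (4 * 3)
step 6: [delta@root] 12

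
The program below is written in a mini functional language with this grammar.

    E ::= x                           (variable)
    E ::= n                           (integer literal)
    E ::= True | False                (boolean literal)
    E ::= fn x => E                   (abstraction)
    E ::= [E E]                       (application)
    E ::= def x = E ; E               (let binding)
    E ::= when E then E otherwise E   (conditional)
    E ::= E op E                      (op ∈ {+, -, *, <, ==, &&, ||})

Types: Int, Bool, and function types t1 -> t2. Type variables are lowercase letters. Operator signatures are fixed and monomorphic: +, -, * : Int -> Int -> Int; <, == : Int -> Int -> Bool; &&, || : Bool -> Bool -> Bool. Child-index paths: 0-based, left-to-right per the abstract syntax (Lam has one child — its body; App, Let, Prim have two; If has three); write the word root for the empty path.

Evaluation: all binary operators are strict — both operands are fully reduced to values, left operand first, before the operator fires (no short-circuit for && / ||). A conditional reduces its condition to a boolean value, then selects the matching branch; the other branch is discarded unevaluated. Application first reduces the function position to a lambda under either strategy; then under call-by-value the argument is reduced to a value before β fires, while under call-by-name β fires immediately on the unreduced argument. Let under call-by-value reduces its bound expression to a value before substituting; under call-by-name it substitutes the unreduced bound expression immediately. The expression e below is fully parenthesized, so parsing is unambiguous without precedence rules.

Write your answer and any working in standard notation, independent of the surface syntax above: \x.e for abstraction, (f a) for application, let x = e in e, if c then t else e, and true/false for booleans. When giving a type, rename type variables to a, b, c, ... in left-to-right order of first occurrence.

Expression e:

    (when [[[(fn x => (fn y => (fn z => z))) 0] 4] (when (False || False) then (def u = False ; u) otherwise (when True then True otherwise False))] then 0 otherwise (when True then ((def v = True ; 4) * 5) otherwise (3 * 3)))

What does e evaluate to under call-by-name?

Derivation:
step 0: (if ((((\x.(\y.(\z.z))) 0) 4) (if (false || false) then (let u = false in u) else (if true then true else false))) then 0 else (if true then ((let v = true in 4) * 5) else (3 * 3)))
step 1: [beta@0.0.0] (if (((\y.(\z.z)) 4) (if (false || false) then (let u = false in u) else (if true then true else false))) then 0 else (if true then ((let v = true in 4) * 5) else (3 * 3)))
step 2: [beta@0.0] (if ((\z.z) (if (false || false) then (let u = false in u) else (if true then true else false))) then 0 else (if true then ((let v = true in 4) * 5) else (3 * 3)))
step 3: [beta@0] (if (if (false || false) then (let u = false in u) else (if true then true else false)) then 0 else (if true then ((let v = true in 4) * 5) else (3 * 3)))
step 4: [delta@0.0] (if (if false then (let u = false in u) else (if true then true else false)) then 0 else (if true then ((let v = true in 4) * 5) else (3 * 3)))
step 5: [if@0] (if (if true then true else false) then 0 else (if true then ((let v = true in 4) * 5) else (3 * 3)))
step 6: [if@0] (if true then 0 else (if true then ((let v = true in 4) * 5) else (3 * 3)))
step 7: [if@root] 0

Answer: 0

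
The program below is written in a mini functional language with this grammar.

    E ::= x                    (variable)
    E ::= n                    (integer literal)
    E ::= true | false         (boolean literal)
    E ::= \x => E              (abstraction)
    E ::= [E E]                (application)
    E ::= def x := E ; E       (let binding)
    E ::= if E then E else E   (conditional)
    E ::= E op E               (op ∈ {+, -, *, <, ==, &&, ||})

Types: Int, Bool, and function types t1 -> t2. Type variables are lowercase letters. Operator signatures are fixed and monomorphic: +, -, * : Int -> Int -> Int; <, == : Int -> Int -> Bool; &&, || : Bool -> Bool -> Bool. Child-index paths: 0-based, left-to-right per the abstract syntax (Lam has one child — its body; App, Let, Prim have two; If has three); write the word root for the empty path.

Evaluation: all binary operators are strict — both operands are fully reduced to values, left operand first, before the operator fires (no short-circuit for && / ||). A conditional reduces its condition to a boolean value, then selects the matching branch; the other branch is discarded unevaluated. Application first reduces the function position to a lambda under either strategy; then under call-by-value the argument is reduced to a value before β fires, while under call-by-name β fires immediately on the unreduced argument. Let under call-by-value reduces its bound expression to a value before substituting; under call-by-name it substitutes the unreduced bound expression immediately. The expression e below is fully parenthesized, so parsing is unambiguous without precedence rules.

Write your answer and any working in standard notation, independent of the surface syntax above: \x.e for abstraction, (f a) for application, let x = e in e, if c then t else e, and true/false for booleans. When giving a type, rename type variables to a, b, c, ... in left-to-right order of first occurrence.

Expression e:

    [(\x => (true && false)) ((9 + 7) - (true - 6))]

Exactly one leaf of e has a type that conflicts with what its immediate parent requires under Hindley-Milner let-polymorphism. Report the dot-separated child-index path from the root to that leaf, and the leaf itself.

Derivation:
  unify Bool ~ Bool
  unify Bool ~ Bool
\x._ : a -> Bool
  unify Int ~ Int
  unify Int ~ Int
  unify Int ~ Int
  unify Bool ~ Int
  FAIL: mismatch Bool ~ Int

Answer: 1.1.0 : true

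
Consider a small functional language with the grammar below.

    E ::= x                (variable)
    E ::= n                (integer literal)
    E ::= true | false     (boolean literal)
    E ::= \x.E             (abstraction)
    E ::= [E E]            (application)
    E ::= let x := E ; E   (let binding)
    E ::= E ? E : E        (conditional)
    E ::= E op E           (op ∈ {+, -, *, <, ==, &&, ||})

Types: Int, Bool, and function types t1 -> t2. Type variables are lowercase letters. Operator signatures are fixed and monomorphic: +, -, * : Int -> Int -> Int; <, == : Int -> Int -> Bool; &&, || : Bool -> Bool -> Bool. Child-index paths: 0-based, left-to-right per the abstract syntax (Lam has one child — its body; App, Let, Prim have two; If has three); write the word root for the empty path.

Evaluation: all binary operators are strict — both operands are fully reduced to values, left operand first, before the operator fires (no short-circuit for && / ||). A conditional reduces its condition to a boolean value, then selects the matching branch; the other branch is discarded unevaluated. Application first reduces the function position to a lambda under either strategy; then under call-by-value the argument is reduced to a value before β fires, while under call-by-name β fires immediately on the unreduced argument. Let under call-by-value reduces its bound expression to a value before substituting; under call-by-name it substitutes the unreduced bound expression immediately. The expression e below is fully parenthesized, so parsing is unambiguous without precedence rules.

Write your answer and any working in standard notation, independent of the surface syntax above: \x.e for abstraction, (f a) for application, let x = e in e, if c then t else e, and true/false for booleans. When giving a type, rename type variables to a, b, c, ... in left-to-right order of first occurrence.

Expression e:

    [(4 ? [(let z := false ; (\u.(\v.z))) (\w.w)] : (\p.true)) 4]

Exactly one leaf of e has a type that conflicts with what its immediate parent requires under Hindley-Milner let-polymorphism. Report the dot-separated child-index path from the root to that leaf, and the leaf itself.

Answer: 0.0 : 4

Derivation:
  unify Int ~ Bool
  FAIL: mismatch Int ~ Bool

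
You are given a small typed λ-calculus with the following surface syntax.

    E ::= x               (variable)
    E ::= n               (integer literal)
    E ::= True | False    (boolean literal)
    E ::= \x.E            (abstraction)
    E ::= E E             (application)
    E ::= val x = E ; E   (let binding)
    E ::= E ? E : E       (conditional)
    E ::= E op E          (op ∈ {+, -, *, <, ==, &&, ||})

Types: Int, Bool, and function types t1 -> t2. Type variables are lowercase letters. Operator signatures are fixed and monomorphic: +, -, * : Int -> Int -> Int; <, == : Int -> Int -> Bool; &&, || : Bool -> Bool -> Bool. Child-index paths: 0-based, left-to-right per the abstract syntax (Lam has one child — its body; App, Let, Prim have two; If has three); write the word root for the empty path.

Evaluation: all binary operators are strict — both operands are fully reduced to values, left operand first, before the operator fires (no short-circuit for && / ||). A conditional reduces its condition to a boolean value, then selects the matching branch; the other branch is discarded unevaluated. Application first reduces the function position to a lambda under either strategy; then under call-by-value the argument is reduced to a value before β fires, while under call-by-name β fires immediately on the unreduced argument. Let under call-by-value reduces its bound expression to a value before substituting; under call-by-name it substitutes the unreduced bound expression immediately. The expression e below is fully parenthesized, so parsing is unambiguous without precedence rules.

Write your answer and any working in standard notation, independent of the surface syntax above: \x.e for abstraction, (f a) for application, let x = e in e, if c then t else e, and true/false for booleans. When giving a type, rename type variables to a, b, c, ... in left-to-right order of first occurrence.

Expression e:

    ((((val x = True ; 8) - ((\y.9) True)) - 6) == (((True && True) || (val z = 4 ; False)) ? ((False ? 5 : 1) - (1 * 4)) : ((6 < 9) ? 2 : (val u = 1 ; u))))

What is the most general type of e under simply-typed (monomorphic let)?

Working:
let x : Bool
  unify Int ~ Int
\y._ : a -> Int
  unify a -> Int ~ Bool -> b
  unify a ~ Bool
  unify Int ~ b
_ _ : Int
  unify Int ~ Int
  unify Int ~ Int
  unify Int ~ Int
  unify Int ~ Int
  unify Bool ~ Bool
  unify Bool ~ Bool
  unify Bool ~ Bool
let z : Int
  unify Bool ~ Bool
  unify Bool ~ Bool
  unify Bool ~ Bool
  unify Int ~ Int
  unify Int ~ Int
  unify Int ~ Int
  unify Int ~ Int
  unify Int ~ Int
  unify Int ~ Int
  unify Int ~ Int
  unify Bool ~ Bool
let u : Int
u : Int
  unify Int ~ Int
  unify Int ~ Int
  unify Int ~ Int

Answer: Bool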